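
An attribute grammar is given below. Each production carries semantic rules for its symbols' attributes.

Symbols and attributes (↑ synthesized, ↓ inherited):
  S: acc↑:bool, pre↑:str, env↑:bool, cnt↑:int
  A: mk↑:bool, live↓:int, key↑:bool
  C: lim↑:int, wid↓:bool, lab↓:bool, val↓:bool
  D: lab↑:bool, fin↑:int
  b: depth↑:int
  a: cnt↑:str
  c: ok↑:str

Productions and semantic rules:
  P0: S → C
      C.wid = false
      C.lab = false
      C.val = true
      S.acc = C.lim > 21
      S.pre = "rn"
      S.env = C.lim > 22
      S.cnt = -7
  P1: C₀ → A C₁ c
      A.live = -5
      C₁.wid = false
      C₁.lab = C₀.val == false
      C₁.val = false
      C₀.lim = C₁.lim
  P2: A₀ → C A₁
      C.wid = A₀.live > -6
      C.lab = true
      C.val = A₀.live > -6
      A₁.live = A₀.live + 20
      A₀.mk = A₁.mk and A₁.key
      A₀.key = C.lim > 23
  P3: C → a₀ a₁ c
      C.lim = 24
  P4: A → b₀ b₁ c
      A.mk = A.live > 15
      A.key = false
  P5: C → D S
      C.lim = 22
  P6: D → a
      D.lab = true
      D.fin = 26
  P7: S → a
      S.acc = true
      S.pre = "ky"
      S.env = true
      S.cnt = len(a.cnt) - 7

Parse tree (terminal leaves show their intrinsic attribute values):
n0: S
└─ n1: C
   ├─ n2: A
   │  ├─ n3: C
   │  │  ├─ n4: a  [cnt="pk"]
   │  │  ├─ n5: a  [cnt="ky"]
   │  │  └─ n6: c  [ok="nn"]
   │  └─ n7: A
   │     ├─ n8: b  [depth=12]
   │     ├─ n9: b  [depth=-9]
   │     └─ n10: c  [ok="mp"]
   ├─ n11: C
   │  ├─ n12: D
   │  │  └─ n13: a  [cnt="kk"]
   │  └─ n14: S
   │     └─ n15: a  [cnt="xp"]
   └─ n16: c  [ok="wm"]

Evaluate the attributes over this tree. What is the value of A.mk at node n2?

1. n1.wid = false  [false]
2. n1.lab = false  [false]
3. n1.val = true  [true]
4. n2.live = -5  [-5]
5. n3.wid = true  [A₀.live > -6]
6. n3.lab = true  [true]
7. n3.val = true  [A₀.live > -6]
8. n4.cnt = "pk"  [terminal]
9. n5.cnt = "ky"  [terminal]
10. n6.ok = "nn"  [terminal]
11. n3.lim = 24  [24]
12. n7.live = 15  [A₀.live + 20]
13. n8.depth = 12  [terminal]
14. n9.depth = -9  [terminal]
15. n10.ok = "mp"  [terminal]
16. n7.mk = false  [A.live > 15]
17. n7.key = false  [false]
18. n2.mk = false  [A₁.mk and A₁.key]
19. n2.key = true  [C.lim > 23]
20. n11.wid = false  [false]
21. n11.lab = false  [C₀.val == false]
22. n11.val = false  [false]
23. n13.cnt = "kk"  [terminal]
24. n12.lab = true  [true]
25. n12.fin = 26  [26]
26. n15.cnt = "xp"  [terminal]
27. n14.acc = true  [true]
28. n14.pre = "ky"  ["ky"]
29. n14.env = true  [true]
30. n14.cnt = -5  [len(a.cnt) - 7]
31. n11.lim = 22  [22]
32. n16.ok = "wm"  [terminal]
33. n1.lim = 22  [C₁.lim]
34. n0.acc = true  [C.lim > 21]
35. n0.pre = "rn"  ["rn"]
36. n0.env = false  [C.lim > 22]
37. n0.cnt = -7  [-7]

false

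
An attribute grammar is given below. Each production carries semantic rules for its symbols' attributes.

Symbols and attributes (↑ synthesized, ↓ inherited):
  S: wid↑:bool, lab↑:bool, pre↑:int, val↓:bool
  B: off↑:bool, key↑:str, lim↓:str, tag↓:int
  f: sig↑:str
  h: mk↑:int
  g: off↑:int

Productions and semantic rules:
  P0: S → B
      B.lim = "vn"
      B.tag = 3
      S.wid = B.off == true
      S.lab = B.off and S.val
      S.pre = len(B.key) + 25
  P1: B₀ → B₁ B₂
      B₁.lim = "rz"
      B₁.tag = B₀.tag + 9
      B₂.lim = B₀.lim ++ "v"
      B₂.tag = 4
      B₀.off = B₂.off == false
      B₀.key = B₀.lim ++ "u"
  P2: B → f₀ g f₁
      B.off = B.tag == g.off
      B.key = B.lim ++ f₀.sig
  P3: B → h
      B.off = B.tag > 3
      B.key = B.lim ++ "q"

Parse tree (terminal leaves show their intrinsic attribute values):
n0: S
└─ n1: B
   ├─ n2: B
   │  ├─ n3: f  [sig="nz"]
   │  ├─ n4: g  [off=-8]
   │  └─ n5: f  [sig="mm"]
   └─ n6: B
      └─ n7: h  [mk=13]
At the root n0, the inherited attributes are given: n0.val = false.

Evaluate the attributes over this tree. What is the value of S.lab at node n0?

1. n0.val = false  [given at root]
2. n1.lim = "vn"  ["vn"]
3. n1.tag = 3  [3]
4. n2.lim = "rz"  ["rz"]
5. n2.tag = 12  [B₀.tag + 9]
6. n3.sig = "nz"  [terminal]
7. n4.off = -8  [terminal]
8. n5.sig = "mm"  [terminal]
9. n2.off = false  [B.tag == g.off]
10. n2.key = "rznz"  [B.lim ++ f₀.sig]
11. n6.lim = "vnv"  [B₀.lim ++ "v"]
12. n6.tag = 4  [4]
13. n7.mk = 13  [terminal]
14. n6.off = true  [B.tag > 3]
15. n6.key = "vnvq"  [B.lim ++ "q"]
16. n1.off = false  [B₂.off == false]
17. n1.key = "vnu"  [B₀.lim ++ "u"]
18. n0.wid = false  [B.off == true]
19. n0.lab = false  [B.off and S.val]
20. n0.pre = 28  [len(B.key) + 25]

false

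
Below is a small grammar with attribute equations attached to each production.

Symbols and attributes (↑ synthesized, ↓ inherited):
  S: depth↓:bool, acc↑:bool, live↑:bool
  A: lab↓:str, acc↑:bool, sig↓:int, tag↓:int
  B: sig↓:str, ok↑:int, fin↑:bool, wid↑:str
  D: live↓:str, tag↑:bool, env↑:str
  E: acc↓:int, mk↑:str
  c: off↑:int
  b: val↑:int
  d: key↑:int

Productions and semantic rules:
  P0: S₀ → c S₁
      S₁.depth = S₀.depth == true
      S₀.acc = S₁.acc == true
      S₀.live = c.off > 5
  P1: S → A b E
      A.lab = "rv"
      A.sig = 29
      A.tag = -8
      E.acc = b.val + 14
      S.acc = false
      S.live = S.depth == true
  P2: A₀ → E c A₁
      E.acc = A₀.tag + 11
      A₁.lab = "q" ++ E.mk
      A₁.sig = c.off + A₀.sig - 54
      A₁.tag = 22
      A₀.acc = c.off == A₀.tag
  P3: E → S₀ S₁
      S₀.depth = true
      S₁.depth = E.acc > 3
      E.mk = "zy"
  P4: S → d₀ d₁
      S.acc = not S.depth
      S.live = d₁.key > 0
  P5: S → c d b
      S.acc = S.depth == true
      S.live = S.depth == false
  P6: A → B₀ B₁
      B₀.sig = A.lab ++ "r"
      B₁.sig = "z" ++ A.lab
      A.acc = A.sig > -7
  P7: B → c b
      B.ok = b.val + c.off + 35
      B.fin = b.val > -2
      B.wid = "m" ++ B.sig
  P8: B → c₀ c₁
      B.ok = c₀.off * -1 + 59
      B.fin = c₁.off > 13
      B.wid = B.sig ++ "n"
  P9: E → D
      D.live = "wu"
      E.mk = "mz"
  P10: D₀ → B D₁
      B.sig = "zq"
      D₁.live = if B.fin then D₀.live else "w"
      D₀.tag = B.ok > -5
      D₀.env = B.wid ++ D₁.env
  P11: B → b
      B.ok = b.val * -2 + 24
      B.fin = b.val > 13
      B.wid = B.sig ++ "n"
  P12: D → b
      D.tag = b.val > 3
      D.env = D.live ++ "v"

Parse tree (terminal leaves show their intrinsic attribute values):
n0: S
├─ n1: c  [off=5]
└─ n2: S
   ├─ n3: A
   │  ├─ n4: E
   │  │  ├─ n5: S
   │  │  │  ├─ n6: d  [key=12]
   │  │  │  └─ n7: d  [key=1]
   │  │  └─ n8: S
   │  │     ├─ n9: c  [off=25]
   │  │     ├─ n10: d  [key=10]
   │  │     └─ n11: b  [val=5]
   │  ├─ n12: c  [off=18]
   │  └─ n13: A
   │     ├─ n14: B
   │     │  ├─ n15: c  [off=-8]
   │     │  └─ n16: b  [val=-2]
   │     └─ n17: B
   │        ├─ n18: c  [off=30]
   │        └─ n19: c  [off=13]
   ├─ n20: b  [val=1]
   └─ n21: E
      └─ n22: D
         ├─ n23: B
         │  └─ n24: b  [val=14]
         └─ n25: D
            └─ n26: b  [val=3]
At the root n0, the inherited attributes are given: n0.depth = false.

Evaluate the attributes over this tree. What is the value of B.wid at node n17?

"zqzyn"

1. n0.depth = false  [given at root]
2. n1.off = 5  [terminal]
3. n2.depth = false  [S₀.depth == true]
4. n3.lab = "rv"  ["rv"]
5. n3.sig = 29  [29]
6. n3.tag = -8  [-8]
7. n4.acc = 3  [A₀.tag + 11]
8. n5.depth = true  [true]
9. n6.key = 12  [terminal]
10. n7.key = 1  [terminal]
11. n5.acc = false  [not S.depth]
12. n5.live = true  [d₁.key > 0]
13. n8.depth = false  [E.acc > 3]
14. n9.off = 25  [terminal]
15. n10.key = 10  [terminal]
16. n11.val = 5  [terminal]
17. n8.acc = false  [S.depth == true]
18. n8.live = true  [S.depth == false]
19. n4.mk = "zy"  ["zy"]
20. n12.off = 18  [terminal]
21. n13.lab = "qzy"  ["q" ++ E.mk]
22. n13.sig = -7  [c.off + A₀.sig - 54]
23. n13.tag = 22  [22]
24. n14.sig = "qzyr"  [A.lab ++ "r"]
25. n15.off = -8  [terminal]
26. n16.val = -2  [terminal]
27. n14.ok = 25  [b.val + c.off + 35]
28. n14.fin = false  [b.val > -2]
29. n14.wid = "mqzyr"  ["m" ++ B.sig]
30. n17.sig = "zqzy"  ["z" ++ A.lab]
31. n18.off = 30  [terminal]
32. n19.off = 13  [terminal]
33. n17.ok = 29  [c₀.off * -1 + 59]
34. n17.fin = false  [c₁.off > 13]
35. n17.wid = "zqzyn"  [B.sig ++ "n"]
36. n13.acc = false  [A.sig > -7]
37. n3.acc = false  [c.off == A₀.tag]
38. n20.val = 1  [terminal]
39. n21.acc = 15  [b.val + 14]
40. n22.live = "wu"  ["wu"]
41. n23.sig = "zq"  ["zq"]
42. n24.val = 14  [terminal]
43. n23.ok = -4  [b.val * -2 + 24]
44. n23.fin = true  [b.val > 13]
45. n23.wid = "zqn"  [B.sig ++ "n"]
46. n25.live = "wu"  [if B.fin then D₀.live else "w"]
47. n26.val = 3  [terminal]
48. n25.tag = false  [b.val > 3]
49. n25.env = "wuv"  [D.live ++ "v"]
50. n22.tag = true  [B.ok > -5]
51. n22.env = "zqnwuv"  [B.wid ++ D₁.env]
52. n21.mk = "mz"  ["mz"]
53. n2.acc = false  [false]
54. n2.live = false  [S.depth == true]
55. n0.acc = false  [S₁.acc == true]
56. n0.live = false  [c.off > 5]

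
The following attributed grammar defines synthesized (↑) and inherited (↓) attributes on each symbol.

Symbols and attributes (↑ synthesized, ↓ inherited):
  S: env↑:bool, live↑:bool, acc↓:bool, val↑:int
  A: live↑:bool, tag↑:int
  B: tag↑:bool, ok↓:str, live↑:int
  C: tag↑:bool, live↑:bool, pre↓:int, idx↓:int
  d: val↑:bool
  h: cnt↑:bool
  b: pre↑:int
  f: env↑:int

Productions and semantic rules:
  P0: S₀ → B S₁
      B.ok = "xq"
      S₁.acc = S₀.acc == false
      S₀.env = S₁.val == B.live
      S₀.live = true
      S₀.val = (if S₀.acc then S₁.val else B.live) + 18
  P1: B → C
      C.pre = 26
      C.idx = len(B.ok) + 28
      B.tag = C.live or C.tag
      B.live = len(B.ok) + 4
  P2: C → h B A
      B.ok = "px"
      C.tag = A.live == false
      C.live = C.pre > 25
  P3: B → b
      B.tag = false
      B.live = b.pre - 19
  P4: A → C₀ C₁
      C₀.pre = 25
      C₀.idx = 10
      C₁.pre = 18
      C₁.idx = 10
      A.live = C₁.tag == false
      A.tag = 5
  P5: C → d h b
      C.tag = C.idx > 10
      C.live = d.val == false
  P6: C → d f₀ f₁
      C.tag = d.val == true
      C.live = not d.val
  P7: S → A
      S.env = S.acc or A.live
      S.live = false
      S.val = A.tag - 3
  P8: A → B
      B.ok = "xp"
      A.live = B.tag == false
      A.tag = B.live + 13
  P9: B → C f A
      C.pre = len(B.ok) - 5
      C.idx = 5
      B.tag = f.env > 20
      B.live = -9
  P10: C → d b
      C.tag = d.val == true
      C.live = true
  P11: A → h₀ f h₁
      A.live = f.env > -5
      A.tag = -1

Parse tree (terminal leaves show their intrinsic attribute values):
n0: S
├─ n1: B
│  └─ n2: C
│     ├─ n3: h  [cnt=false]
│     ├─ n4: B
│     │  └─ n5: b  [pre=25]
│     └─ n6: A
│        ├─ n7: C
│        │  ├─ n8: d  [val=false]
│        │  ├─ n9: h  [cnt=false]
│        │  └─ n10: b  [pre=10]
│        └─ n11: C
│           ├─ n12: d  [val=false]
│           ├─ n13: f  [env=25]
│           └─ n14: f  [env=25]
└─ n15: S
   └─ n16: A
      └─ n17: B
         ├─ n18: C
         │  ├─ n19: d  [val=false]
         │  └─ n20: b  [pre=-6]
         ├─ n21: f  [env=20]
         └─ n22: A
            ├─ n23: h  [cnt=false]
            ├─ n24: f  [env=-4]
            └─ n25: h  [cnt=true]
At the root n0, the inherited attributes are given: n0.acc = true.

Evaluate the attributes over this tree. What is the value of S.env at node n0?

false

1. n0.acc = true  [given at root]
2. n1.ok = "xq"  ["xq"]
3. n2.pre = 26  [26]
4. n2.idx = 30  [len(B.ok) + 28]
5. n3.cnt = false  [terminal]
6. n4.ok = "px"  ["px"]
7. n5.pre = 25  [terminal]
8. n4.tag = false  [false]
9. n4.live = 6  [b.pre - 19]
10. n7.pre = 25  [25]
11. n7.idx = 10  [10]
12. n8.val = false  [terminal]
13. n9.cnt = false  [terminal]
14. n10.pre = 10  [terminal]
15. n7.tag = false  [C.idx > 10]
16. n7.live = true  [d.val == false]
17. n11.pre = 18  [18]
18. n11.idx = 10  [10]
19. n12.val = false  [terminal]
20. n13.env = 25  [terminal]
21. n14.env = 25  [terminal]
22. n11.tag = false  [d.val == true]
23. n11.live = true  [not d.val]
24. n6.live = true  [C₁.tag == false]
25. n6.tag = 5  [5]
26. n2.tag = false  [A.live == false]
27. n2.live = true  [C.pre > 25]
28. n1.tag = true  [C.live or C.tag]
29. n1.live = 6  [len(B.ok) + 4]
30. n15.acc = false  [S₀.acc == false]
31. n17.ok = "xp"  ["xp"]
32. n18.pre = -3  [len(B.ok) - 5]
33. n18.idx = 5  [5]
34. n19.val = false  [terminal]
35. n20.pre = -6  [terminal]
36. n18.tag = false  [d.val == true]
37. n18.live = true  [true]
38. n21.env = 20  [terminal]
39. n23.cnt = false  [terminal]
40. n24.env = -4  [terminal]
41. n25.cnt = true  [terminal]
42. n22.live = true  [f.env > -5]
43. n22.tag = -1  [-1]
44. n17.tag = false  [f.env > 20]
45. n17.live = -9  [-9]
46. n16.live = true  [B.tag == false]
47. n16.tag = 4  [B.live + 13]
48. n15.env = true  [S.acc or A.live]
49. n15.live = false  [false]
50. n15.val = 1  [A.tag - 3]
51. n0.env = false  [S₁.val == B.live]
52. n0.live = true  [true]
53. n0.val = 19  [(if S₀.acc then S₁.val else B.live) + 18]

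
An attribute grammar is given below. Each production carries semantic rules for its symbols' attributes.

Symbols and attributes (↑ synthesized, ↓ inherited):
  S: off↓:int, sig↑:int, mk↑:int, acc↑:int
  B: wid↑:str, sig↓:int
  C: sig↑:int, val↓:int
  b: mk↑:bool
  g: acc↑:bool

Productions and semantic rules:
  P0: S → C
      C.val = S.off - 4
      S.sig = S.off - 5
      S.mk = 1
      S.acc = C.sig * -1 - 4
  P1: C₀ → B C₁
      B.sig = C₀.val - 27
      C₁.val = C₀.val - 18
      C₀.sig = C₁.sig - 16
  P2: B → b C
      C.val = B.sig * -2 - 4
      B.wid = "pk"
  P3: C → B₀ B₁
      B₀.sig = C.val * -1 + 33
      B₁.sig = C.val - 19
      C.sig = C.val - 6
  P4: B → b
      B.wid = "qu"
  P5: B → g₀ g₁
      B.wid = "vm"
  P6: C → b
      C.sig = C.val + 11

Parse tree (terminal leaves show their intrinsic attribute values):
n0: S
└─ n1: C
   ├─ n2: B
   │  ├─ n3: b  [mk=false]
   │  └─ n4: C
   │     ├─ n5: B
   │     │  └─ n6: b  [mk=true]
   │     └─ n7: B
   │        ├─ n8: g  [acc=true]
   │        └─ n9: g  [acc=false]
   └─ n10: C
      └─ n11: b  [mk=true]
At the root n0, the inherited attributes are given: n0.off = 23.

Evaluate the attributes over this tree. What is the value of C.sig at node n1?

1. n0.off = 23  [given at root]
2. n1.val = 19  [S.off - 4]
3. n2.sig = -8  [C₀.val - 27]
4. n3.mk = false  [terminal]
5. n4.val = 12  [B.sig * -2 - 4]
6. n5.sig = 21  [C.val * -1 + 33]
7. n6.mk = true  [terminal]
8. n5.wid = "qu"  ["qu"]
9. n7.sig = -7  [C.val - 19]
10. n8.acc = true  [terminal]
11. n9.acc = false  [terminal]
12. n7.wid = "vm"  ["vm"]
13. n4.sig = 6  [C.val - 6]
14. n2.wid = "pk"  ["pk"]
15. n10.val = 1  [C₀.val - 18]
16. n11.mk = true  [terminal]
17. n10.sig = 12  [C.val + 11]
18. n1.sig = -4  [C₁.sig - 16]
19. n0.sig = 18  [S.off - 5]
20. n0.mk = 1  [1]
21. n0.acc = 0  [C.sig * -1 - 4]

-4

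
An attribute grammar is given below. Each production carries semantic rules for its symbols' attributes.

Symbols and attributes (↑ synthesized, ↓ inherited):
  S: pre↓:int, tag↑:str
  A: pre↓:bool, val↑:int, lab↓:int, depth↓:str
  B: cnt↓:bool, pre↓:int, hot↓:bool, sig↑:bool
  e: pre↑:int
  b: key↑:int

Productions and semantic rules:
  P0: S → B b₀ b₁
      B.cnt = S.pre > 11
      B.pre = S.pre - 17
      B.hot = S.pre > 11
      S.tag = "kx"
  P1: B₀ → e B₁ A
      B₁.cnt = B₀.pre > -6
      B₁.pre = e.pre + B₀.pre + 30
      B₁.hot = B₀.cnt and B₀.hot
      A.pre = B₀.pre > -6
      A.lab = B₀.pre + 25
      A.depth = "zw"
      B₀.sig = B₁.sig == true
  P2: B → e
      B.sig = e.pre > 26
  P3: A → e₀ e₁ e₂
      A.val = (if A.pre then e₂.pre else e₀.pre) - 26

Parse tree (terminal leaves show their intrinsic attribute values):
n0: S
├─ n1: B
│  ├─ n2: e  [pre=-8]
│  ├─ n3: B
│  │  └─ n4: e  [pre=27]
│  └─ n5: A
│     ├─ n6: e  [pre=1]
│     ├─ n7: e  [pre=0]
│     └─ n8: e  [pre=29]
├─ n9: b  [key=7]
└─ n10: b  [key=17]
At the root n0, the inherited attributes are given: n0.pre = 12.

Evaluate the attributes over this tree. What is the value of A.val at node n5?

3

1. n0.pre = 12  [given at root]
2. n1.cnt = true  [S.pre > 11]
3. n1.pre = -5  [S.pre - 17]
4. n1.hot = true  [S.pre > 11]
5. n2.pre = -8  [terminal]
6. n3.cnt = true  [B₀.pre > -6]
7. n3.pre = 17  [e.pre + B₀.pre + 30]
8. n3.hot = true  [B₀.cnt and B₀.hot]
9. n4.pre = 27  [terminal]
10. n3.sig = true  [e.pre > 26]
11. n5.pre = true  [B₀.pre > -6]
12. n5.lab = 20  [B₀.pre + 25]
13. n5.depth = "zw"  ["zw"]
14. n6.pre = 1  [terminal]
15. n7.pre = 0  [terminal]
16. n8.pre = 29  [terminal]
17. n5.val = 3  [(if A.pre then e₂.pre else e₀.pre) - 26]
18. n1.sig = true  [B₁.sig == true]
19. n9.key = 7  [terminal]
20. n10.key = 17  [terminal]
21. n0.tag = "kx"  ["kx"]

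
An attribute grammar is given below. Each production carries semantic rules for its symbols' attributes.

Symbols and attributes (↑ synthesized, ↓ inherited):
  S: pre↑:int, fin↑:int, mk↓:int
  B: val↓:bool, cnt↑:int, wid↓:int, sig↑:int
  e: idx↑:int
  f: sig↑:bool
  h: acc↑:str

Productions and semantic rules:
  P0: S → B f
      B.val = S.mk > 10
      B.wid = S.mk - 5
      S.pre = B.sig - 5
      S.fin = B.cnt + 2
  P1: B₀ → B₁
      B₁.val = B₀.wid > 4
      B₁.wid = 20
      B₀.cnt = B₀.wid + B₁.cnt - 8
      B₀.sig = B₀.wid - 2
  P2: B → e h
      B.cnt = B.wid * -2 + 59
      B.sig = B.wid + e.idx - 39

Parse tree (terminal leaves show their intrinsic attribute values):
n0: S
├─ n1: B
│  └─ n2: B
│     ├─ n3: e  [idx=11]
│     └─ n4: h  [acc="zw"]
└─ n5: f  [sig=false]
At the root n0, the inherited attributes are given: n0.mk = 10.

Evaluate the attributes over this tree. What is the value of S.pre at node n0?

-2

1. n0.mk = 10  [given at root]
2. n1.val = false  [S.mk > 10]
3. n1.wid = 5  [S.mk - 5]
4. n2.val = true  [B₀.wid > 4]
5. n2.wid = 20  [20]
6. n3.idx = 11  [terminal]
7. n4.acc = "zw"  [terminal]
8. n2.cnt = 19  [B.wid * -2 + 59]
9. n2.sig = -8  [B.wid + e.idx - 39]
10. n1.cnt = 16  [B₀.wid + B₁.cnt - 8]
11. n1.sig = 3  [B₀.wid - 2]
12. n5.sig = false  [terminal]
13. n0.pre = -2  [B.sig - 5]
14. n0.fin = 18  [B.cnt + 2]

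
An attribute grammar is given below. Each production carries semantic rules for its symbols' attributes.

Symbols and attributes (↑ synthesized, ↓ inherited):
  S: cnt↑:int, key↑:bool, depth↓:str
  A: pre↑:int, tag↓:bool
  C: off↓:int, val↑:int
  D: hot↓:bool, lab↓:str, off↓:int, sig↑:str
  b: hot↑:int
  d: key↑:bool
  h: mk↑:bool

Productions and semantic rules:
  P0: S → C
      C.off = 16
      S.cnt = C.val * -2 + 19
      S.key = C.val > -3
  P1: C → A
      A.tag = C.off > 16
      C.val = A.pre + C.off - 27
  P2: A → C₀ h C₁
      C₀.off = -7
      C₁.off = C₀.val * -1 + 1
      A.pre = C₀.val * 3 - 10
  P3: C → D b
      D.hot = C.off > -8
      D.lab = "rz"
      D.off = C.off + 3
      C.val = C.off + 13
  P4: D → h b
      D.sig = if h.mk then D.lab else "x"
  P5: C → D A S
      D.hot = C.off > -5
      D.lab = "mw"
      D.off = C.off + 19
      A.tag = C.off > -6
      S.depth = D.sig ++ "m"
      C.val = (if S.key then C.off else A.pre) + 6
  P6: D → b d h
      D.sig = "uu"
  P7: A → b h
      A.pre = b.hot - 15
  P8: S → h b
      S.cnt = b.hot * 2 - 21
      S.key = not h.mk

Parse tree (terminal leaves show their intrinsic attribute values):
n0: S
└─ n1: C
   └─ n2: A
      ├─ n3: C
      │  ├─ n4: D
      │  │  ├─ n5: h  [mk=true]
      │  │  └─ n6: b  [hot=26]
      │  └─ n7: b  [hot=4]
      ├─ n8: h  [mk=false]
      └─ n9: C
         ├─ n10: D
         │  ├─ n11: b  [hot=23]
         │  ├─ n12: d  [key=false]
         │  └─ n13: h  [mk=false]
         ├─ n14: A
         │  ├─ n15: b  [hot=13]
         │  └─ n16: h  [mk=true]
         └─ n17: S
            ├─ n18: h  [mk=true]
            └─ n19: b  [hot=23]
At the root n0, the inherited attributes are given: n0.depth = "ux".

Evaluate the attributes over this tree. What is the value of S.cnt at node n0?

1. n0.depth = "ux"  [given at root]
2. n1.off = 16  [16]
3. n2.tag = false  [C.off > 16]
4. n3.off = -7  [-7]
5. n4.hot = true  [C.off > -8]
6. n4.lab = "rz"  ["rz"]
7. n4.off = -4  [C.off + 3]
8. n5.mk = true  [terminal]
9. n6.hot = 26  [terminal]
10. n4.sig = "rz"  [if h.mk then D.lab else "x"]
11. n7.hot = 4  [terminal]
12. n3.val = 6  [C.off + 13]
13. n8.mk = false  [terminal]
14. n9.off = -5  [C₀.val * -1 + 1]
15. n10.hot = false  [C.off > -5]
16. n10.lab = "mw"  ["mw"]
17. n10.off = 14  [C.off + 19]
18. n11.hot = 23  [terminal]
19. n12.key = false  [terminal]
20. n13.mk = false  [terminal]
21. n10.sig = "uu"  ["uu"]
22. n14.tag = true  [C.off > -6]
23. n15.hot = 13  [terminal]
24. n16.mk = true  [terminal]
25. n14.pre = -2  [b.hot - 15]
26. n17.depth = "uum"  [D.sig ++ "m"]
27. n18.mk = true  [terminal]
28. n19.hot = 23  [terminal]
29. n17.cnt = 25  [b.hot * 2 - 21]
30. n17.key = false  [not h.mk]
31. n9.val = 4  [(if S.key then C.off else A.pre) + 6]
32. n2.pre = 8  [C₀.val * 3 - 10]
33. n1.val = -3  [A.pre + C.off - 27]
34. n0.cnt = 25  [C.val * -2 + 19]
35. n0.key = false  [C.val > -3]

25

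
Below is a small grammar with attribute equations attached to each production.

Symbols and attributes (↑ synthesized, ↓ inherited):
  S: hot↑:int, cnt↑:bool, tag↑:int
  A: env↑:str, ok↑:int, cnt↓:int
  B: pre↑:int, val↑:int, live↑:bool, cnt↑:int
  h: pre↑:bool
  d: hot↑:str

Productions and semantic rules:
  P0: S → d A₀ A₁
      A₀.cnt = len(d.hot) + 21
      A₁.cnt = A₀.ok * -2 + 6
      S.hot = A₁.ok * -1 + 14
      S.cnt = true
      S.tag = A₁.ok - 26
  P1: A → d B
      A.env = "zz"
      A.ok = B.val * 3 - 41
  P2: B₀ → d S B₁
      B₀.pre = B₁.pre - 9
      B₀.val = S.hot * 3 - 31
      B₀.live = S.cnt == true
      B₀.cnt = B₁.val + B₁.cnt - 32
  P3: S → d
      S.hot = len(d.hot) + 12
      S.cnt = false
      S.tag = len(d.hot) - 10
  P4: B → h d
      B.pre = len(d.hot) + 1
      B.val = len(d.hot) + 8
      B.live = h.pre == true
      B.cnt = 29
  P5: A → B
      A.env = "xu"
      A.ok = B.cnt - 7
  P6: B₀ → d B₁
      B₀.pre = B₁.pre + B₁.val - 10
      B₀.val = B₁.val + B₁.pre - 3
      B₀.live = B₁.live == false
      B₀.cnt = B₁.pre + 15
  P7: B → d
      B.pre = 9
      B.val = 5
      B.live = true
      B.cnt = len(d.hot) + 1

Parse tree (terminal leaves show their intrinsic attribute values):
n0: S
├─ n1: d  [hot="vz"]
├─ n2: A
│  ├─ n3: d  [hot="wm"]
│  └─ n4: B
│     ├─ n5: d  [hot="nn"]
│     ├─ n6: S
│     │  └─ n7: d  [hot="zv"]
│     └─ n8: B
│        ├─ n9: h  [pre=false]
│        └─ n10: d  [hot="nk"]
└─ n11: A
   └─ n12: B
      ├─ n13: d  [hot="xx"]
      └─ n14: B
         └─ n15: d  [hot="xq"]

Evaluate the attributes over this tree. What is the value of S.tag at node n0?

-9

1. n1.hot = "vz"  [terminal]
2. n2.cnt = 23  [len(d.hot) + 21]
3. n3.hot = "wm"  [terminal]
4. n5.hot = "nn"  [terminal]
5. n7.hot = "zv"  [terminal]
6. n6.hot = 14  [len(d.hot) + 12]
7. n6.cnt = false  [false]
8. n6.tag = -8  [len(d.hot) - 10]
9. n9.pre = false  [terminal]
10. n10.hot = "nk"  [terminal]
11. n8.pre = 3  [len(d.hot) + 1]
12. n8.val = 10  [len(d.hot) + 8]
13. n8.live = false  [h.pre == true]
14. n8.cnt = 29  [29]
15. n4.pre = -6  [B₁.pre - 9]
16. n4.val = 11  [S.hot * 3 - 31]
17. n4.live = false  [S.cnt == true]
18. n4.cnt = 7  [B₁.val + B₁.cnt - 32]
19. n2.env = "zz"  ["zz"]
20. n2.ok = -8  [B.val * 3 - 41]
21. n11.cnt = 22  [A₀.ok * -2 + 6]
22. n13.hot = "xx"  [terminal]
23. n15.hot = "xq"  [terminal]
24. n14.pre = 9  [9]
25. n14.val = 5  [5]
26. n14.live = true  [true]
27. n14.cnt = 3  [len(d.hot) + 1]
28. n12.pre = 4  [B₁.pre + B₁.val - 10]
29. n12.val = 11  [B₁.val + B₁.pre - 3]
30. n12.live = false  [B₁.live == false]
31. n12.cnt = 24  [B₁.pre + 15]
32. n11.env = "xu"  ["xu"]
33. n11.ok = 17  [B.cnt - 7]
34. n0.hot = -3  [A₁.ok * -1 + 14]
35. n0.cnt = true  [true]
36. n0.tag = -9  [A₁.ok - 26]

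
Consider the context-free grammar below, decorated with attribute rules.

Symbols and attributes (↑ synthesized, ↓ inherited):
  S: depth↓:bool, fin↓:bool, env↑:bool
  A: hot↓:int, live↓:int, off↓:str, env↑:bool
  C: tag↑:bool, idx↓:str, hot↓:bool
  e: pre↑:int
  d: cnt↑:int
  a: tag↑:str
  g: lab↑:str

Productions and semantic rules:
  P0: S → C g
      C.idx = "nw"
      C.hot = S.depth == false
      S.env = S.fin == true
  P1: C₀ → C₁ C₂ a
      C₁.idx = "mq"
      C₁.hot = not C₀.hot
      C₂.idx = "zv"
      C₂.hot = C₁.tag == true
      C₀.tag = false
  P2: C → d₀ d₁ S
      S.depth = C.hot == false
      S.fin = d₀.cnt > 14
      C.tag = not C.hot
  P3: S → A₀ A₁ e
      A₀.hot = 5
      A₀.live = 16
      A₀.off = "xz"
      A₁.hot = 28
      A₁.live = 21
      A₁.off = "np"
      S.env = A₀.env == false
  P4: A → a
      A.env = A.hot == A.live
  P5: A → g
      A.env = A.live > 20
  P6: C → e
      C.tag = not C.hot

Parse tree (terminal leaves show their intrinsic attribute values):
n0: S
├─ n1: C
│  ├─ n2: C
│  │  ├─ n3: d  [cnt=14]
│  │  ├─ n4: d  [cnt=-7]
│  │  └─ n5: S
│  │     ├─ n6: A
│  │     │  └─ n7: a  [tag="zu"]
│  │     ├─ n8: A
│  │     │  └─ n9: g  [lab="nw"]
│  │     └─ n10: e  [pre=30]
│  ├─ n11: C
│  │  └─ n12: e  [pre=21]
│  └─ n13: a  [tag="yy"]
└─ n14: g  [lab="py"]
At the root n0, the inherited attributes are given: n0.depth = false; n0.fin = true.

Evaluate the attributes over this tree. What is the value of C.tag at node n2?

true

1. n0.depth = false  [given at root]
2. n0.fin = true  [given at root]
3. n1.idx = "nw"  ["nw"]
4. n1.hot = true  [S.depth == false]
5. n2.idx = "mq"  ["mq"]
6. n2.hot = false  [not C₀.hot]
7. n3.cnt = 14  [terminal]
8. n4.cnt = -7  [terminal]
9. n5.depth = true  [C.hot == false]
10. n5.fin = false  [d₀.cnt > 14]
11. n6.hot = 5  [5]
12. n6.live = 16  [16]
13. n6.off = "xz"  ["xz"]
14. n7.tag = "zu"  [terminal]
15. n6.env = false  [A.hot == A.live]
16. n8.hot = 28  [28]
17. n8.live = 21  [21]
18. n8.off = "np"  ["np"]
19. n9.lab = "nw"  [terminal]
20. n8.env = true  [A.live > 20]
21. n10.pre = 30  [terminal]
22. n5.env = true  [A₀.env == false]
23. n2.tag = true  [not C.hot]
24. n11.idx = "zv"  ["zv"]
25. n11.hot = true  [C₁.tag == true]
26. n12.pre = 21  [terminal]
27. n11.tag = false  [not C.hot]
28. n13.tag = "yy"  [terminal]
29. n1.tag = false  [false]
30. n14.lab = "py"  [terminal]
31. n0.env = true  [S.fin == true]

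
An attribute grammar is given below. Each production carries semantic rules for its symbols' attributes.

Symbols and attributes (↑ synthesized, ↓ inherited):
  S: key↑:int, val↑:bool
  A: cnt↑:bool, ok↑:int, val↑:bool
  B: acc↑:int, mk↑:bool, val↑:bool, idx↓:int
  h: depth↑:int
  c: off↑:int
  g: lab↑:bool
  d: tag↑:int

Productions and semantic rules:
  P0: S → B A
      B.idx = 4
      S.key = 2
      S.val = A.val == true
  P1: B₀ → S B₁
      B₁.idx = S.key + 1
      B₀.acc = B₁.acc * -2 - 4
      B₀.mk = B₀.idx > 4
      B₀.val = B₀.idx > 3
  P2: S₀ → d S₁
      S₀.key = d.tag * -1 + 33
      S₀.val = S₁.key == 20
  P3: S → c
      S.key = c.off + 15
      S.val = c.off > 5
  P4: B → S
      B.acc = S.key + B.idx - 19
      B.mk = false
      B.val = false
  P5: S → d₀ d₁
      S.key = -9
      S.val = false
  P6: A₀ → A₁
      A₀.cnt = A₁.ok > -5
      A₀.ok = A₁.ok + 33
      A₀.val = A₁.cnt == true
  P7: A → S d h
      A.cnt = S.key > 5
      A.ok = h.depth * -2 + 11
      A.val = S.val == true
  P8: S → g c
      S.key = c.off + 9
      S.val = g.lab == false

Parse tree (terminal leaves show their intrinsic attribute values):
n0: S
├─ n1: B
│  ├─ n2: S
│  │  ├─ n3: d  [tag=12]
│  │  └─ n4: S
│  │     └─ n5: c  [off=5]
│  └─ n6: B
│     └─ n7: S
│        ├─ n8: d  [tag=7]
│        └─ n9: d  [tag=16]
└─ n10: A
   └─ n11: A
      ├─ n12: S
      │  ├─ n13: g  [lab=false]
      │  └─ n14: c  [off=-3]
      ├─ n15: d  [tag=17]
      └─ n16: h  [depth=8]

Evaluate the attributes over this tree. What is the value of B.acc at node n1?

1. n1.idx = 4  [4]
2. n3.tag = 12  [terminal]
3. n5.off = 5  [terminal]
4. n4.key = 20  [c.off + 15]
5. n4.val = false  [c.off > 5]
6. n2.key = 21  [d.tag * -1 + 33]
7. n2.val = true  [S₁.key == 20]
8. n6.idx = 22  [S.key + 1]
9. n8.tag = 7  [terminal]
10. n9.tag = 16  [terminal]
11. n7.key = -9  [-9]
12. n7.val = false  [false]
13. n6.acc = -6  [S.key + B.idx - 19]
14. n6.mk = false  [false]
15. n6.val = false  [false]
16. n1.acc = 8  [B₁.acc * -2 - 4]
17. n1.mk = false  [B₀.idx > 4]
18. n1.val = true  [B₀.idx > 3]
19. n13.lab = false  [terminal]
20. n14.off = -3  [terminal]
21. n12.key = 6  [c.off + 9]
22. n12.val = true  [g.lab == false]
23. n15.tag = 17  [terminal]
24. n16.depth = 8  [terminal]
25. n11.cnt = true  [S.key > 5]
26. n11.ok = -5  [h.depth * -2 + 11]
27. n11.val = true  [S.val == true]
28. n10.cnt = false  [A₁.ok > -5]
29. n10.ok = 28  [A₁.ok + 33]
30. n10.val = true  [A₁.cnt == true]
31. n0.key = 2  [2]
32. n0.val = true  [A.val == true]

8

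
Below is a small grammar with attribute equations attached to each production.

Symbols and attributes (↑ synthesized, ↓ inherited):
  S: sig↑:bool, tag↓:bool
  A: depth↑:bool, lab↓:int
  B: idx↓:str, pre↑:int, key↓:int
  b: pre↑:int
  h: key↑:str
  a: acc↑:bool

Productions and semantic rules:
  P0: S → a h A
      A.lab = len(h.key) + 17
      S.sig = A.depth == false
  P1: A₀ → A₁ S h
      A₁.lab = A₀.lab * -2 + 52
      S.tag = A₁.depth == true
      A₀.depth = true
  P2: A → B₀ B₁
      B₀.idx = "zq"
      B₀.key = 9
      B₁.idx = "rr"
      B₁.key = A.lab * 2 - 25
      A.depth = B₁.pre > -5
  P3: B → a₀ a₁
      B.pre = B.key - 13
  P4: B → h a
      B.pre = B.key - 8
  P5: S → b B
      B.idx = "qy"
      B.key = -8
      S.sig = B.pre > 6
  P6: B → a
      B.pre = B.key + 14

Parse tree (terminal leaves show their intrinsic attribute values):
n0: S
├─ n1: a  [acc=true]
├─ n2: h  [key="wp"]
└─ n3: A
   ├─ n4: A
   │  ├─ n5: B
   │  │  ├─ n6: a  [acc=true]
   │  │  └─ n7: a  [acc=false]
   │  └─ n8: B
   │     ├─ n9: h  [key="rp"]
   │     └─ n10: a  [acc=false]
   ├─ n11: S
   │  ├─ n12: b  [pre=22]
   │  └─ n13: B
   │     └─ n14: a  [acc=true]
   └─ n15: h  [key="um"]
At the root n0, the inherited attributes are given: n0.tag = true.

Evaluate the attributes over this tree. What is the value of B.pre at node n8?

1. n0.tag = true  [given at root]
2. n1.acc = true  [terminal]
3. n2.key = "wp"  [terminal]
4. n3.lab = 19  [len(h.key) + 17]
5. n4.lab = 14  [A₀.lab * -2 + 52]
6. n5.idx = "zq"  ["zq"]
7. n5.key = 9  [9]
8. n6.acc = true  [terminal]
9. n7.acc = false  [terminal]
10. n5.pre = -4  [B.key - 13]
11. n8.idx = "rr"  ["rr"]
12. n8.key = 3  [A.lab * 2 - 25]
13. n9.key = "rp"  [terminal]
14. n10.acc = false  [terminal]
15. n8.pre = -5  [B.key - 8]
16. n4.depth = false  [B₁.pre > -5]
17. n11.tag = false  [A₁.depth == true]
18. n12.pre = 22  [terminal]
19. n13.idx = "qy"  ["qy"]
20. n13.key = -8  [-8]
21. n14.acc = true  [terminal]
22. n13.pre = 6  [B.key + 14]
23. n11.sig = false  [B.pre > 6]
24. n15.key = "um"  [terminal]
25. n3.depth = true  [true]
26. n0.sig = false  [A.depth == false]

-5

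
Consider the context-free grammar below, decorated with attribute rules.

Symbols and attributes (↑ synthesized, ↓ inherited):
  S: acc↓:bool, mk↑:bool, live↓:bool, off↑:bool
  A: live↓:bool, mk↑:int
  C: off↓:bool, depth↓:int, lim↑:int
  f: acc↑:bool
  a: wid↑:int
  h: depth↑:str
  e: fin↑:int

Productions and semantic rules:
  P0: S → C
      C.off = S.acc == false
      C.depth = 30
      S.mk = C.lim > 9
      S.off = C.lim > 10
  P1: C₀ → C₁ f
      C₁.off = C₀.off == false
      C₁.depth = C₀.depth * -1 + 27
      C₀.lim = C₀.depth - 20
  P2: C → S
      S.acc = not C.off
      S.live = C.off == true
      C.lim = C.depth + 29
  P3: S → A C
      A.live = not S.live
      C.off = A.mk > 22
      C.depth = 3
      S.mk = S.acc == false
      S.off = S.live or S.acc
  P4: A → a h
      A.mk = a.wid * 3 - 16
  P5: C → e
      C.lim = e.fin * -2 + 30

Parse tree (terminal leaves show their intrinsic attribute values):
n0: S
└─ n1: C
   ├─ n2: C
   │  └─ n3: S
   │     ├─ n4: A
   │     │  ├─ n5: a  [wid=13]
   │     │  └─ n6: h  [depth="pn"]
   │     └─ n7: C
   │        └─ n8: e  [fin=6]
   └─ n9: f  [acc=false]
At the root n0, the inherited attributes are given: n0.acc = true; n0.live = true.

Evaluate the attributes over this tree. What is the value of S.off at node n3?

1. n0.acc = true  [given at root]
2. n0.live = true  [given at root]
3. n1.off = false  [S.acc == false]
4. n1.depth = 30  [30]
5. n2.off = true  [C₀.off == false]
6. n2.depth = -3  [C₀.depth * -1 + 27]
7. n3.acc = false  [not C.off]
8. n3.live = true  [C.off == true]
9. n4.live = false  [not S.live]
10. n5.wid = 13  [terminal]
11. n6.depth = "pn"  [terminal]
12. n4.mk = 23  [a.wid * 3 - 16]
13. n7.off = true  [A.mk > 22]
14. n7.depth = 3  [3]
15. n8.fin = 6  [terminal]
16. n7.lim = 18  [e.fin * -2 + 30]
17. n3.mk = true  [S.acc == false]
18. n3.off = true  [S.live or S.acc]
19. n2.lim = 26  [C.depth + 29]
20. n9.acc = false  [terminal]
21. n1.lim = 10  [C₀.depth - 20]
22. n0.mk = true  [C.lim > 9]
23. n0.off = false  [C.lim > 10]

true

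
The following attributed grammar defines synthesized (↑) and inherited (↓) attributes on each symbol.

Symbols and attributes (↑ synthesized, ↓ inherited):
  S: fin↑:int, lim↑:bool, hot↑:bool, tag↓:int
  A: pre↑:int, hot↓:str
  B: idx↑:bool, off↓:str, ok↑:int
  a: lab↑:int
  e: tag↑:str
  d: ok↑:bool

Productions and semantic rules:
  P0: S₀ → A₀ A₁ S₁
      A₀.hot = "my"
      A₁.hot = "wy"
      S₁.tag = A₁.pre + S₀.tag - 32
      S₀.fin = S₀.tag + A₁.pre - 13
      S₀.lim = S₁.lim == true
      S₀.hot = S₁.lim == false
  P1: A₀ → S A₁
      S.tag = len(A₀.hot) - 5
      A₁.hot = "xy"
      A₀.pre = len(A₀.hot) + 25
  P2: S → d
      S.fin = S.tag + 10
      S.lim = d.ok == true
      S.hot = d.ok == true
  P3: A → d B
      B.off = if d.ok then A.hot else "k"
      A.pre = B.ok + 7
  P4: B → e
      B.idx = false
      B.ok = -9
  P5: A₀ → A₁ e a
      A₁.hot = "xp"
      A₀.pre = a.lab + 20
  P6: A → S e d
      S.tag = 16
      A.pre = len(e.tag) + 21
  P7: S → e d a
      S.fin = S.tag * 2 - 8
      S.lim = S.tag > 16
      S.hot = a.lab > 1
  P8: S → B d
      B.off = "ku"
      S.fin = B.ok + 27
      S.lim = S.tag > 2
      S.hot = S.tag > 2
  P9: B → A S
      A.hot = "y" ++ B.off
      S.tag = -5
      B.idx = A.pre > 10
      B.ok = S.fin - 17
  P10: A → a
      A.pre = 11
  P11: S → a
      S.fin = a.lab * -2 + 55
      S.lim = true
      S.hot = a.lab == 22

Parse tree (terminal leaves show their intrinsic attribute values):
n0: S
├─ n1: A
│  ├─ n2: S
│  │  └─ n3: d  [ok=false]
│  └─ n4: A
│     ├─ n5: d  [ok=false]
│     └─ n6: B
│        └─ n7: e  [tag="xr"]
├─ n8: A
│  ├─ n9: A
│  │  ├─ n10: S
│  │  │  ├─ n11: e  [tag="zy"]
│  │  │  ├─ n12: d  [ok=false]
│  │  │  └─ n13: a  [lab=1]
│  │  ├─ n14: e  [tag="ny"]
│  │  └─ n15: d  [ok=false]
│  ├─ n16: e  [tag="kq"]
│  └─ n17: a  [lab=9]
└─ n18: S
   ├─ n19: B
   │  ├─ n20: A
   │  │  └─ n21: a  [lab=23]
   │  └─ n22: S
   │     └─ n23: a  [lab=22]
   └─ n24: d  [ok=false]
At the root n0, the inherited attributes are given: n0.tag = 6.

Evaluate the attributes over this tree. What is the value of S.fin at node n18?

1. n0.tag = 6  [given at root]
2. n1.hot = "my"  ["my"]
3. n2.tag = -3  [len(A₀.hot) - 5]
4. n3.ok = false  [terminal]
5. n2.fin = 7  [S.tag + 10]
6. n2.lim = false  [d.ok == true]
7. n2.hot = false  [d.ok == true]
8. n4.hot = "xy"  ["xy"]
9. n5.ok = false  [terminal]
10. n6.off = "k"  [if d.ok then A.hot else "k"]
11. n7.tag = "xr"  [terminal]
12. n6.idx = false  [false]
13. n6.ok = -9  [-9]
14. n4.pre = -2  [B.ok + 7]
15. n1.pre = 27  [len(A₀.hot) + 25]
16. n8.hot = "wy"  ["wy"]
17. n9.hot = "xp"  ["xp"]
18. n10.tag = 16  [16]
19. n11.tag = "zy"  [terminal]
20. n12.ok = false  [terminal]
21. n13.lab = 1  [terminal]
22. n10.fin = 24  [S.tag * 2 - 8]
23. n10.lim = false  [S.tag > 16]
24. n10.hot = false  [a.lab > 1]
25. n14.tag = "ny"  [terminal]
26. n15.ok = false  [terminal]
27. n9.pre = 23  [len(e.tag) + 21]
28. n16.tag = "kq"  [terminal]
29. n17.lab = 9  [terminal]
30. n8.pre = 29  [a.lab + 20]
31. n18.tag = 3  [A₁.pre + S₀.tag - 32]
32. n19.off = "ku"  ["ku"]
33. n20.hot = "yku"  ["y" ++ B.off]
34. n21.lab = 23  [terminal]
35. n20.pre = 11  [11]
36. n22.tag = -5  [-5]
37. n23.lab = 22  [terminal]
38. n22.fin = 11  [a.lab * -2 + 55]
39. n22.lim = true  [true]
40. n22.hot = true  [a.lab == 22]
41. n19.idx = true  [A.pre > 10]
42. n19.ok = -6  [S.fin - 17]
43. n24.ok = false  [terminal]
44. n18.fin = 21  [B.ok + 27]
45. n18.lim = true  [S.tag > 2]
46. n18.hot = true  [S.tag > 2]
47. n0.fin = 22  [S₀.tag + A₁.pre - 13]
48. n0.lim = true  [S₁.lim == true]
49. n0.hot = false  [S₁.lim == false]

21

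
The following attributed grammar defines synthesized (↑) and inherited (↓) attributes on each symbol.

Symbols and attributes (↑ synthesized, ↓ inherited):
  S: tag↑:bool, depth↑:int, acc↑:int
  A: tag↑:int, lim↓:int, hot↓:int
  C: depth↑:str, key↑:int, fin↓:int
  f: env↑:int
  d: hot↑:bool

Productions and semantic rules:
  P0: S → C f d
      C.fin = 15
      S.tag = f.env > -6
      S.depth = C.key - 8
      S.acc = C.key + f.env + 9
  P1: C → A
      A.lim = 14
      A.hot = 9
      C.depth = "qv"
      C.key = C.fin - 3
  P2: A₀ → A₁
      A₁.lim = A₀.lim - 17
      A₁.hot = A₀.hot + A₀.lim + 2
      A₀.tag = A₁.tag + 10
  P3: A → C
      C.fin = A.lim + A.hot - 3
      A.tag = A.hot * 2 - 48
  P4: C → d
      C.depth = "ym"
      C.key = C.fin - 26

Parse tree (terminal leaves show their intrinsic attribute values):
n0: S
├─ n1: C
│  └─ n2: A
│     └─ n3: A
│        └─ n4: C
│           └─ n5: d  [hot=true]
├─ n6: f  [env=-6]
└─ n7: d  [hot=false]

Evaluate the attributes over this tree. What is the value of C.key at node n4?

1. n1.fin = 15  [15]
2. n2.lim = 14  [14]
3. n2.hot = 9  [9]
4. n3.lim = -3  [A₀.lim - 17]
5. n3.hot = 25  [A₀.hot + A₀.lim + 2]
6. n4.fin = 19  [A.lim + A.hot - 3]
7. n5.hot = true  [terminal]
8. n4.depth = "ym"  ["ym"]
9. n4.key = -7  [C.fin - 26]
10. n3.tag = 2  [A.hot * 2 - 48]
11. n2.tag = 12  [A₁.tag + 10]
12. n1.depth = "qv"  ["qv"]
13. n1.key = 12  [C.fin - 3]
14. n6.env = -6  [terminal]
15. n7.hot = false  [terminal]
16. n0.tag = false  [f.env > -6]
17. n0.depth = 4  [C.key - 8]
18. n0.acc = 15  [C.key + f.env + 9]

-7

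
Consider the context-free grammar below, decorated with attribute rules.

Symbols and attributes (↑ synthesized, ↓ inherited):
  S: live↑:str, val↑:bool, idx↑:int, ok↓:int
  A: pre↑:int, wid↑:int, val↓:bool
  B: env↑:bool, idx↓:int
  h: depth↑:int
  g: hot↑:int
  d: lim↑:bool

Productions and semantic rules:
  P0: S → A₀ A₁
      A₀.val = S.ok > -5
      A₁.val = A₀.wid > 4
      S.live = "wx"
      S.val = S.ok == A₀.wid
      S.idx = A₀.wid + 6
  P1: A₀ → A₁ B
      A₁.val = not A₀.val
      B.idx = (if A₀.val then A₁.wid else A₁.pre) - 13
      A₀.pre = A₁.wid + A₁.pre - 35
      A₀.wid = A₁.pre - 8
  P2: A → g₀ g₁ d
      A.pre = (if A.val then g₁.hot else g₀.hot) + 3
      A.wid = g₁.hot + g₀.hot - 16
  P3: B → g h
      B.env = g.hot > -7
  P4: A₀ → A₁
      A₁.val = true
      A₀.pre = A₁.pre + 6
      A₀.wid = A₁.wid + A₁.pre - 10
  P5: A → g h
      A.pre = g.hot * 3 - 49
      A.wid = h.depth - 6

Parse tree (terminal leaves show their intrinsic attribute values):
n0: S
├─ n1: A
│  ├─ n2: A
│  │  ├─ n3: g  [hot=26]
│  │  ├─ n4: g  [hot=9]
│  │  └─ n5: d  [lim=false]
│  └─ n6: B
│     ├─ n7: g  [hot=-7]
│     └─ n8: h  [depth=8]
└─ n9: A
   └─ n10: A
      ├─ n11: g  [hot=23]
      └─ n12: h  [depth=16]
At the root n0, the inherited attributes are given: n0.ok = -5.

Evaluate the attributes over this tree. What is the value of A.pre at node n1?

-4

1. n0.ok = -5  [given at root]
2. n1.val = false  [S.ok > -5]
3. n2.val = true  [not A₀.val]
4. n3.hot = 26  [terminal]
5. n4.hot = 9  [terminal]
6. n5.lim = false  [terminal]
7. n2.pre = 12  [(if A.val then g₁.hot else g₀.hot) + 3]
8. n2.wid = 19  [g₁.hot + g₀.hot - 16]
9. n6.idx = -1  [(if A₀.val then A₁.wid else A₁.pre) - 13]
10. n7.hot = -7  [terminal]
11. n8.depth = 8  [terminal]
12. n6.env = false  [g.hot > -7]
13. n1.pre = -4  [A₁.wid + A₁.pre - 35]
14. n1.wid = 4  [A₁.pre - 8]
15. n9.val = false  [A₀.wid > 4]
16. n10.val = true  [true]
17. n11.hot = 23  [terminal]
18. n12.depth = 16  [terminal]
19. n10.pre = 20  [g.hot * 3 - 49]
20. n10.wid = 10  [h.depth - 6]
21. n9.pre = 26  [A₁.pre + 6]
22. n9.wid = 20  [A₁.wid + A₁.pre - 10]
23. n0.live = "wx"  ["wx"]
24. n0.val = false  [S.ok == A₀.wid]
25. n0.idx = 10  [A₀.wid + 6]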